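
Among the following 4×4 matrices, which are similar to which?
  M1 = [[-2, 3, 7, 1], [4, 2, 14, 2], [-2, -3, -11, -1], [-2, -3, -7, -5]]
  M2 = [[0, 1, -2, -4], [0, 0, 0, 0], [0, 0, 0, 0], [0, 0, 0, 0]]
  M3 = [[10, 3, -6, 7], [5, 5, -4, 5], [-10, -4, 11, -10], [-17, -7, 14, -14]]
3 classes: {M1}, {M2}, {M3}

Characteristic polynomials: χ_{M1} = (x + 4)^4, χ_{M2} = x^4, χ_{M3} = (x - 3)^4.

{M1}: invariant factors x + 4, x + 4, (x + 4)^2.

{M2}: invariant factors x, x, x^2.

{M3}: invariant factors x - 3, (x - 3)^3.

Matrices are similar if and only if their invariant-factor lists agree; the partition into similarity classes is {M1}, {M2}, {M3}.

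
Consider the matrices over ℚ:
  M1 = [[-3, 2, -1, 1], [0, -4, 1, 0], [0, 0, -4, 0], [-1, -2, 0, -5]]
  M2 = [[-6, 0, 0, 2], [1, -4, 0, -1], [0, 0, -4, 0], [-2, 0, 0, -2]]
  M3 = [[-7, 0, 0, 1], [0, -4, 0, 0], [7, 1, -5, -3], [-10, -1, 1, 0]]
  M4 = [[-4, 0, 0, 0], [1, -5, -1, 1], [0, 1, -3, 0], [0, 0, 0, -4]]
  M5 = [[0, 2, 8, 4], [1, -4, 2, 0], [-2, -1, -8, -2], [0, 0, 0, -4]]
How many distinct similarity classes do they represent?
2 classes: {M1, M3, M4, M5}, {M2}

Characteristic polynomials: χ_{M1} = (x + 4)^4, χ_{M2} = (x + 4)^4, χ_{M3} = (x + 4)^4, χ_{M4} = (x + 4)^4, χ_{M5} = (x + 4)^4.

{M1, M3, M4, M5}: invariant factors x + 4, (x + 4)^3.

{M2}: invariant factors x + 4, x + 4, (x + 4)^2.

Matrices are similar if and only if their invariant-factor lists agree; the partition into similarity classes is {M1, M3, M4, M5}, {M2}.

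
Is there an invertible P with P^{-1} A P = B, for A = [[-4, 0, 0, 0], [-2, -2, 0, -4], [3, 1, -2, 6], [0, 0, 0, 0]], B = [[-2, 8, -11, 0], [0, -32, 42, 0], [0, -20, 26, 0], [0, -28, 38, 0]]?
Yes.

Two matrices over a field are similar if and only if they have the same invariant factors.

Both A and B have characteristic polynomial x(x + 2)^2(x + 4) and minimal polynomial x(x + 2)^2(x + 4). Computing further, both have invariant factors x(x + 2)^2(x + 4). Hence A and B are similar.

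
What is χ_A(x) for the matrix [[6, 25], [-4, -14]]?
xI - A = [[x - 6, -25], [4, x + 14]].

Expanding det(xI - A) along the first row:
det(xI - A) = + (x - 6)·det([[x + 14]]) - (-25)·det([[4]]).

Evaluating gives χ_A(x) = x^2 + 8x + 16 = (x + 4)^2.

χ_A(x) = (x + 4)^2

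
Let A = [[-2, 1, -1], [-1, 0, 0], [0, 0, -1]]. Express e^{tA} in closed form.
A has Jordan form J = [[-1, 1, 0], [0, -1, 1], [0, 0, -1]] with A = PJP^{-1}, so e^{tA} = P e^{tJ} P^{-1}.

For a Jordan block J_k(λ), e^{tJ_k(λ)} = e^{λt} · (I + tN + t^2 N^2/2! + ... + t^{k-1} N^{k-1}/(k-1)!) where N is the nilpotent superdiagonal part.

Assembling the blocks and conjugating back gives the entries of e^{tA} as shown above.

e^{tA} = [[(1 - t)*e^{-t}, t*e^{-t}, t*(t - 2)*e^{-t}/2], [-t*e^{-t}, (t + 1)*e^{-t}, t^2*e^{-t}/2], [0, 0, e^{-t}]]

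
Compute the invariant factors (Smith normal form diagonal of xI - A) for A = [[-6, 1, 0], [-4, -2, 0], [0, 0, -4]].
x + 4, (x + 4)^2

The Jordan structure of A has elementary divisors (x + 4)^2, (x + 4). Arranging the block sizes at each eigenvalue in decreasing order and taking row products gives the invariant factors.

Invariant factors (smallest first, each dividing the next): x + 4, (x + 4)^2.

Check: the last factor (x + 4)^2 is the minimal polynomial, and the product (x + 4)^3 is the characteristic polynomial.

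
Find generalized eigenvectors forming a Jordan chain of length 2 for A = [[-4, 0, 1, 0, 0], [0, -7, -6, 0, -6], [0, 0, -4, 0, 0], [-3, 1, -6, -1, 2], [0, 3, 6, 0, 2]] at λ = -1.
We seek v_1 ∈ ker((A + I)^2) \ ker(A + I), then set v_{i+1} = (A + I) v_i.

One such chain is v_1 = [[0, -1, 0, 0, 1]]^T, v_2 = [[0, 0, 0, 1, 0]]^T. Check: (A + I) v_2 = [[0, 0, 0, 0, 0]]^T = 0.

v_1 = [[0, -1, 0, 0, 1]]^T, v_2 = [[0, 0, 0, 1, 0]]^T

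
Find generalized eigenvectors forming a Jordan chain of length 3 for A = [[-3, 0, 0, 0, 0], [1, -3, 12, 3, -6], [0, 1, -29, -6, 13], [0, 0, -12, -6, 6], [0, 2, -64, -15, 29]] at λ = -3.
We seek v_1 ∈ ker((A + 3I)^3) \ ker((A + 3I)^2), then set v_{i+1} = (A + 3I) v_i.

One such chain is v_1 = [[1, 0, 0, 0, 0]]^T, v_2 = [[0, 1, 0, 0, 0]]^T, v_3 = [[0, 0, 1, 0, 2]]^T. Check: (A + 3I) v_3 = [[0, 0, 0, 0, 0]]^T = 0.

v_1 = [[1, 0, 0, 0, 0]]^T, v_2 = [[0, 1, 0, 0, 0]]^T, v_3 = [[0, 0, 1, 0, 2]]^T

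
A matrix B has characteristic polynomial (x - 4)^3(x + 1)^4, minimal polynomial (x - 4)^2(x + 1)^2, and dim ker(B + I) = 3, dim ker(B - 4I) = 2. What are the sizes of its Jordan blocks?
Jordan blocks: (-1, 2), (-1, 1), (-1, 1), (4, 2), (4, 1)

λ = -1: algebraic multiplicity 4 (exponent in χ_B), largest block size 2 (exponent in m_B), 3 blocks (geometric multiplicity). These force block sizes [2, 1, 1].
λ = 4: algebraic multiplicity 3 (exponent in χ_B), largest block size 2 (exponent in m_B), 2 blocks (geometric multiplicity). These force block sizes [2, 1].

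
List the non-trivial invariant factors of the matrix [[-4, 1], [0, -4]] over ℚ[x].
(x + 4)^2

The Jordan structure of A has elementary divisors (x + 4)^2. Arranging the block sizes at each eigenvalue in decreasing order and taking row products gives the invariant factors.

Invariant factors (smallest first, each dividing the next): (x + 4)^2.

Check: the last factor (x + 4)^2 is the minimal polynomial, and the product (x + 4)^2 is the characteristic polynomial.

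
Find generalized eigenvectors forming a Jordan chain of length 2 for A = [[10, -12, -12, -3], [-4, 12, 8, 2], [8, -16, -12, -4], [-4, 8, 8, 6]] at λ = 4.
We seek v_1 ∈ ker((A - 4I)^2) \ ker(A - 4I), then set v_{i+1} = (A - 4I) v_i.

One such chain is v_1 = [[-2, 1, -2, 1]]^T, v_2 = [[-3, 2, -4, 2]]^T. Check: (A - 4I) v_2 = [[0, 0, 0, 0]]^T = 0.

v_1 = [[-2, 1, -2, 1]]^T, v_2 = [[-3, 2, -4, 2]]^T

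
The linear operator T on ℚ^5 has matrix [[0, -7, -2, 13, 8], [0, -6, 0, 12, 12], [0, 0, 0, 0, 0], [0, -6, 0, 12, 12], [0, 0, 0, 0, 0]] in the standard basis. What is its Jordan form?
The characteristic polynomial is det(xI - A) = x^4(x - 6), so the eigenvalues are 0 (algebraic multiplicity 4), 6 (algebraic multiplicity 1).

For λ = 0: rank(A) = 2, rank(A^2) = 1. The eigenspace has dimension 5 - 2 = 3, so there are 3 Jordan blocks; the rank sequence gives block sizes [2, 1, 1].

For λ = 6: algebraic multiplicity 1 gives one 1×1 block.

Assembling the blocks gives the Jordan form J above.

J = [[0, 1, 0, 0, 0], [0, 0, 0, 0, 0], [0, 0, 0, 0, 0], [0, 0, 0, 0, 0], [0, 0, 0, 0, 6]]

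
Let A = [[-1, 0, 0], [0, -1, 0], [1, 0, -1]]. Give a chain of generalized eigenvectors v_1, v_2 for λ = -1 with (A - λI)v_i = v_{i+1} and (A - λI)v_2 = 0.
v_1 = [[1, -1, 1]]^T, v_2 = [[0, 0, 1]]^T

We seek v_1 ∈ ker((A + I)^2) \ ker(A + I), then set v_{i+1} = (A + I) v_i.

One such chain is v_1 = [[1, -1, 1]]^T, v_2 = [[0, 0, 1]]^T. Check: (A + I) v_2 = [[0, 0, 0]]^T = 0.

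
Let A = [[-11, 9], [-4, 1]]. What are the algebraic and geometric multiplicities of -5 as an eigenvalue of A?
algebraic multiplicity 2, geometric multiplicity 1

The characteristic polynomial is (x + 5)^2, so the factor x + 5 appears with exponent 2: the algebraic multiplicity is 2.

rank(A + 5I) = 1, so the eigenspace has dimension 2 - 1 = 1: the geometric multiplicity is 1.

Since 1 < 2, A is not diagonalizable.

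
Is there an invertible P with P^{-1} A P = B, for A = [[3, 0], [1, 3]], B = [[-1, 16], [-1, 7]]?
Two matrices over a field are similar if and only if they have the same invariant factors.

Both A and B have characteristic polynomial (x - 3)^2 and minimal polynomial (x - 3)^2. Computing further, both have invariant factors (x - 3)^2. Hence A and B are similar.

Yes.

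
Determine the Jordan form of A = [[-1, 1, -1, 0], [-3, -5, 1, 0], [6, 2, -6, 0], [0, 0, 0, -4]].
J = [[-4, 1, 0, 0], [0, -4, 0, 0], [0, 0, -4, 0], [0, 0, 0, -4]]

The characteristic polynomial is det(xI - A) = (x + 4)^4, so the eigenvalues are -4 (algebraic multiplicity 4).

For λ = -4: rank(A + 4I) = 1, rank((A + 4I)^2) = 0. The eigenspace has dimension 4 - 1 = 3, so there are 3 Jordan blocks; the rank sequence gives block sizes [2, 1, 1].

Assembling the blocks gives the Jordan form J above.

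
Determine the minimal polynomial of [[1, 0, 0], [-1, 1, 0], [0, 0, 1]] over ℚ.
m_A(x) = (x - 1)^2

The characteristic polynomial factors as (x - 1)^3. The minimal polynomial is ∏(x - λ)^{k_λ} where k_λ is the size of the largest Jordan block at λ.

For λ = 1: rank(A - I) = 1, and the largest Jordan block has size 2 (the smallest k with rank((A - I)^k) = rank((A - I)^(k+1))).

So m_A(x) = (x - 1)^2.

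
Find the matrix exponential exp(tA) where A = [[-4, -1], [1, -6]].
A has Jordan form J = [[-5, 1], [0, -5]] with A = PJP^{-1}, so e^{tA} = P e^{tJ} P^{-1}.

For a Jordan block J_k(λ), e^{tJ_k(λ)} = e^{λt} · (I + tN + t^2 N^2/2! + ... + t^{k-1} N^{k-1}/(k-1)!) where N is the nilpotent superdiagonal part.

Assembling the blocks and conjugating back gives the entries of e^{tA} as shown above.

e^{tA} = [[(t + 1)*e^{-5*t}, -t*e^{-5*t}], [t*e^{-5*t}, (1 - t)*e^{-5*t}]]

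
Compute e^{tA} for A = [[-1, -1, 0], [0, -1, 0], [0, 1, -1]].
A has Jordan form J = [[-1, 1, 0], [0, -1, 0], [0, 0, -1]] with A = PJP^{-1}, so e^{tA} = P e^{tJ} P^{-1}.

For a Jordan block J_k(λ), e^{tJ_k(λ)} = e^{λt} · (I + tN + t^2 N^2/2! + ... + t^{k-1} N^{k-1}/(k-1)!) where N is the nilpotent superdiagonal part.

Assembling the blocks and conjugating back gives the entries of e^{tA} as shown above.

e^{tA} = [[e^{-t}, -t*e^{-t}, 0], [0, e^{-t}, 0], [0, t*e^{-t}, e^{-t}]]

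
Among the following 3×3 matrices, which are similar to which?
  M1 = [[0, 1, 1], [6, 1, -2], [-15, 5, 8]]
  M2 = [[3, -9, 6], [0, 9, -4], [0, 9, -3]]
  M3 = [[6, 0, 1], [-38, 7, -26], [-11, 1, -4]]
Characteristic polynomials: χ_{M1} = (x - 3)^3, χ_{M2} = (x - 3)^3, χ_{M3} = (x - 3)^3.

{M1, M2}: invariant factors x - 3, (x - 3)^2.

{M3}: invariant factors (x - 3)^3.

Matrices are similar if and only if their invariant-factor lists agree; the partition into similarity classes is {M1, M2}, {M3}.

2 classes: {M1, M2}, {M3}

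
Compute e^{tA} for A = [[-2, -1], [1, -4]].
e^{tA} = [[(t + 1)*e^{-3*t}, -t*e^{-3*t}], [t*e^{-3*t}, (1 - t)*e^{-3*t}]]

A has Jordan form J = [[-3, 1], [0, -3]] with A = PJP^{-1}, so e^{tA} = P e^{tJ} P^{-1}.

For a Jordan block J_k(λ), e^{tJ_k(λ)} = e^{λt} · (I + tN + t^2 N^2/2! + ... + t^{k-1} N^{k-1}/(k-1)!) where N is the nilpotent superdiagonal part.

Assembling the blocks and conjugating back gives the entries of e^{tA} as shown above.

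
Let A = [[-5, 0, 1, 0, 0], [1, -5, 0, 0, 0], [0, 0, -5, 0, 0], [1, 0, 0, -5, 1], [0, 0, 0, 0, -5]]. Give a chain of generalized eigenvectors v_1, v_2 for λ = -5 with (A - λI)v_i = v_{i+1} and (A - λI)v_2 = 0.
We seek v_1 ∈ ker((A + 5I)^2) \ ker(A + 5I), then set v_{i+1} = (A + 5I) v_i.

One such chain is v_1 = [[0, -2, 0, 0, 1]]^T, v_2 = [[0, 0, 0, 1, 0]]^T. Check: (A + 5I) v_2 = [[0, 0, 0, 0, 0]]^T = 0.

v_1 = [[0, -2, 0, 0, 1]]^T, v_2 = [[0, 0, 0, 1, 0]]^T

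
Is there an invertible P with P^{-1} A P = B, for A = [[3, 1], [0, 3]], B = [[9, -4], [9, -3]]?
Yes.

Two matrices over a field are similar if and only if they have the same invariant factors.

Both A and B have characteristic polynomial (x - 3)^2 and minimal polynomial (x - 3)^2. Computing further, both have invariant factors (x - 3)^2. Hence A and B are similar.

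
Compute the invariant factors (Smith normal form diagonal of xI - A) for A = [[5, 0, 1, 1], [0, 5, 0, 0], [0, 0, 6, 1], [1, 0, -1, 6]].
The Jordan structure of A has elementary divisors (x - 5), (x - 5), (x - 6)^2. Arranging the block sizes at each eigenvalue in decreasing order and taking row products gives the invariant factors.

Invariant factors (smallest first, each dividing the next): x - 5, (x - 6)^2(x - 5).

Check: the last factor (x - 6)^2(x - 5) is the minimal polynomial, and the product (x - 6)^2(x - 5)^2 is the characteristic polynomial.

x - 5, (x - 6)^2(x - 5)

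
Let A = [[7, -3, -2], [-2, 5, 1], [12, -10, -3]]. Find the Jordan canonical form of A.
J = [[3, 1, 0], [0, 3, 1], [0, 0, 3]]

The characteristic polynomial is det(xI - A) = (x - 3)^3, so the eigenvalues are 3 (algebraic multiplicity 3).

For λ = 3: rank(A - 3I) = 2, rank((A - 3I)^2) = 1, rank((A - 3I)^3) = 0. The eigenspace has dimension 3 - 2 = 1, so there is 1 Jordan block; the rank sequence gives block sizes [3].

Assembling the blocks gives the Jordan form J above.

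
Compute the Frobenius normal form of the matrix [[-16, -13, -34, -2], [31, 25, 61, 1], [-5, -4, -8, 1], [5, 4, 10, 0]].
R = [[0, 0, 0, 1], [1, 0, 0, 0], [0, 1, 0, -1], [0, 0, 1, 1]]

The invariant factors of A (the non-unit diagonal entries of the Smith normal form of xI - A over ℚ[x]) are (x - 1)(x^3 + x + 1), each dividing the next. The characteristic polynomial is their product, (x - 1)(x^3 + x + 1).

The rational canonical form is the block-diagonal matrix of companion matrices C(f_i):
R = [[0, 0, 0, 1], [1, 0, 0, 0], [0, 1, 0, -1], [0, 0, 1, 1]].

Note the characteristic polynomial does not split into linear factors over ℚ, so A has no Jordan form over ℚ; the rational canonical form exists over any field.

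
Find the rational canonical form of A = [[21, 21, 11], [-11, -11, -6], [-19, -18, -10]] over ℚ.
R = [[0, 0, 5], [1, 0, -1], [0, 1, 0]]

The invariant factors of A (the non-unit diagonal entries of the Smith normal form of xI - A over ℚ[x]) are x^3 + x - 5, each dividing the next. The characteristic polynomial is their product, x^3 + x - 5.

The rational canonical form is the block-diagonal matrix of companion matrices C(f_i):
R = [[0, 0, 5], [1, 0, -1], [0, 1, 0]].

Note the characteristic polynomial does not split into linear factors over ℚ, so A has no Jordan form over ℚ; the rational canonical form exists over any field.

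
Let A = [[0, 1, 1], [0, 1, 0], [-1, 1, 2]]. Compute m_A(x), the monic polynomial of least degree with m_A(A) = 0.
The characteristic polynomial factors as (x - 1)^3. The minimal polynomial is ∏(x - λ)^{k_λ} where k_λ is the size of the largest Jordan block at λ.

For λ = 1: rank(A - I) = 1, and the largest Jordan block has size 2 (the smallest k with rank((A - I)^k) = rank((A - I)^(k+1))).

So m_A(x) = (x - 1)^2.

m_A(x) = (x - 1)^2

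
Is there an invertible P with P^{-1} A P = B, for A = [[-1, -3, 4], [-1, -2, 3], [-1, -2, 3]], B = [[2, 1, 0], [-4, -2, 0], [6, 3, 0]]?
No.

Both have characteristic polynomial x^3, but the minimal polynomial of A is x^3 while the minimal polynomial of B is x^2. The minimal polynomial is a similarity invariant, so A and B are not similar.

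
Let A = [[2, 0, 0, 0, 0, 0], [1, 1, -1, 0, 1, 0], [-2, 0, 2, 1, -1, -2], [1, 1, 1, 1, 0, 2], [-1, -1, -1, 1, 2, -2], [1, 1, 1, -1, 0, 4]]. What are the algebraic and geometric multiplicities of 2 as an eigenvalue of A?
The characteristic polynomial is (x - 2)^6, so the factor x - 2 appears with exponent 6: the algebraic multiplicity is 6.

rank(A - 2I) = 2, so the eigenspace has dimension 6 - 2 = 4: the geometric multiplicity is 4.

Since 4 < 6, A is not diagonalizable.

algebraic multiplicity 6, geometric multiplicity 4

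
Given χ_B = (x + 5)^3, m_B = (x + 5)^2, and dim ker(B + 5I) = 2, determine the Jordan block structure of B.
Jordan blocks: (-5, 2), (-5, 1)

λ = -5: algebraic multiplicity 3 (exponent in χ_B), largest block size 2 (exponent in m_B), 2 blocks (geometric multiplicity). These force block sizes [2, 1].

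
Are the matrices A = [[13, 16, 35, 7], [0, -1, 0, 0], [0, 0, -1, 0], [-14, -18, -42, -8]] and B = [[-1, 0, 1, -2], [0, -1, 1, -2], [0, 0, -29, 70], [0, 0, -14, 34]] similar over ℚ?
Yes.

Two matrices over a field are similar if and only if they have the same invariant factors.

Both A and B have characteristic polynomial (x - 6)(x + 1)^3 and minimal polynomial (x - 6)(x + 1)^2. Computing further, both have invariant factors x + 1, (x - 6)(x + 1)^2. Hence A and B are similar.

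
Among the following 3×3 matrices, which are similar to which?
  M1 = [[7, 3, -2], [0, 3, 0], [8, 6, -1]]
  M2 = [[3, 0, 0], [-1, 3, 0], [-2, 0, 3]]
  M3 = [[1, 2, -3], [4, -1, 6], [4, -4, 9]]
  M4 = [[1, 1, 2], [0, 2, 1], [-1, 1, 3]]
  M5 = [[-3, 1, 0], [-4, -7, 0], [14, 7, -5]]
3 classes: {M1, M2, M3}, {M4}, {M5}

Characteristic polynomials: χ_{M1} = (x - 3)^3, χ_{M2} = (x - 3)^3, χ_{M3} = (x - 3)^3, χ_{M4} = (x - 2)^3, χ_{M5} = (x + 5)^3.

{M1, M2, M3}: invariant factors x - 3, (x - 3)^2.

{M4}: invariant factors (x - 2)^3.

{M5}: invariant factors x + 5, (x + 5)^2.

Matrices are similar if and only if their invariant-factor lists agree; the partition into similarity classes is {M1, M2, M3}, {M4}, {M5}.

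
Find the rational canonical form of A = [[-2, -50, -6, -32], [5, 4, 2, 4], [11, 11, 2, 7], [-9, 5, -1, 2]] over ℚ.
R = [[0, 0, 0, -12], [1, 0, 0, -16], [0, 1, 0, 3], [0, 0, 1, 6]]

The invariant factors of A (the non-unit diagonal entries of the Smith normal form of xI - A over ℚ[x]) are (x - 6)(x - 2)(x + 1)^2, each dividing the next. The characteristic polynomial is their product, (x - 6)(x - 2)(x + 1)^2.

The rational canonical form is the block-diagonal matrix of companion matrices C(f_i):
R = [[0, 0, 0, -12], [1, 0, 0, -16], [0, 1, 0, 3], [0, 0, 1, 6]].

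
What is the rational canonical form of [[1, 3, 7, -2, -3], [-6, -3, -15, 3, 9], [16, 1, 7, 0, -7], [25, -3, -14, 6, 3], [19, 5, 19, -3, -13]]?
R = [[0, 0, 0, 0, 0], [1, 0, 0, 0, 0], [0, 1, 0, 0, -8], [0, 0, 1, 0, -4], [0, 0, 0, 1, -2]]

The invariant factors of A (the non-unit diagonal entries of the Smith normal form of xI - A over ℚ[x]) are x^2(x + 2)(x^2 + 4), each dividing the next. The characteristic polynomial is their product, x^2(x + 2)(x^2 + 4).

The rational canonical form is the block-diagonal matrix of companion matrices C(f_i):
R = [[0, 0, 0, 0, 0], [1, 0, 0, 0, 0], [0, 1, 0, 0, -8], [0, 0, 1, 0, -4], [0, 0, 0, 1, -2]].

Note the characteristic polynomial does not split into linear factors over ℚ, so A has no Jordan form over ℚ; the rational canonical form exists over any field.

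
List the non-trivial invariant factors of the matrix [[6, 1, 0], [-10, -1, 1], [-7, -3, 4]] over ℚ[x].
The Jordan structure of A has elementary divisors (x - 3)^3. Arranging the block sizes at each eigenvalue in decreasing order and taking row products gives the invariant factors.

Invariant factors (smallest first, each dividing the next): (x - 3)^3.

Check: the last factor (x - 3)^3 is the minimal polynomial, and the product (x - 3)^3 is the characteristic polynomial.

(x - 3)^3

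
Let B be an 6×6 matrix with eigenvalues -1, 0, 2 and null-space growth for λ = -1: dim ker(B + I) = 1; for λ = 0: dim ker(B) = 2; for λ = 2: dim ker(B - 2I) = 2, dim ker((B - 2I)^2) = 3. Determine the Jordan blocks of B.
λ = -1: successive nullity increments [1] count blocks of size ≥ k; block sizes are [1].
λ = 0: successive nullity increments [2] count blocks of size ≥ k; block sizes are [1, 1].
λ = 2: successive nullity increments [2, 1] count blocks of size ≥ k; block sizes are [2, 1].

Jordan blocks: (-1, 1), (0, 1), (0, 1), (2, 2), (2, 1)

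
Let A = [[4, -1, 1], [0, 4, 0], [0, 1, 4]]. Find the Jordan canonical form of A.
The characteristic polynomial is det(xI - A) = (x - 4)^3, so the eigenvalues are 4 (algebraic multiplicity 3).

For λ = 4: rank(A - 4I) = 2, rank((A - 4I)^2) = 1, rank((A - 4I)^3) = 0. The eigenspace has dimension 3 - 2 = 1, so there is 1 Jordan block; the rank sequence gives block sizes [3].

Assembling the blocks gives the Jordan form J above.

J = [[4, 1, 0], [0, 4, 1], [0, 0, 4]]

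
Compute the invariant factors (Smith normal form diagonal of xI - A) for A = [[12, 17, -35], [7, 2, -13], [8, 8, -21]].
(x - 3)(x + 5)^2

The Jordan structure of A has elementary divisors (x + 5)^2, (x - 3). Arranging the block sizes at each eigenvalue in decreasing order and taking row products gives the invariant factors.

Invariant factors (smallest first, each dividing the next): (x - 3)(x + 5)^2.

Check: the last factor (x - 3)(x + 5)^2 is the minimal polynomial, and the product (x - 3)(x + 5)^2 is the characteristic polynomial.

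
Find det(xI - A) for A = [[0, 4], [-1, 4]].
χ_A(x) = (x - 2)^2

xI - A = [[x, -4], [1, x - 4]].

Expanding det(xI - A) along the first row:
det(xI - A) = + (x)·det([[x - 4]]) - (-4)·det([[1]]).

Evaluating gives χ_A(x) = x^2 - 4x + 4 = (x - 2)^2.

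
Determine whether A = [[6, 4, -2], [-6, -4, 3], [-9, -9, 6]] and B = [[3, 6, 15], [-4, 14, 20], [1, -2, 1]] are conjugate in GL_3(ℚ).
No.

trace(A) = 8 but trace(B) = 18. The trace is a similarity invariant, so A and B are not similar.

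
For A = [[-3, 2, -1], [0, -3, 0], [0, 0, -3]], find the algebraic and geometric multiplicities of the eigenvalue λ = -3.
algebraic multiplicity 3, geometric multiplicity 2

The characteristic polynomial is (x + 3)^3, so the factor x + 3 appears with exponent 3: the algebraic multiplicity is 3.

rank(A + 3I) = 1, so the eigenspace has dimension 3 - 1 = 2: the geometric multiplicity is 2.

Since 2 < 3, A is not diagonalizable.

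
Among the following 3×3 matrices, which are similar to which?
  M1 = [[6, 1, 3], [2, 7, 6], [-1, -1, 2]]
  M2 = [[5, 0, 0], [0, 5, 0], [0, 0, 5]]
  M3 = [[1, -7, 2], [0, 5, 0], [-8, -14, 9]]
Characteristic polynomials: χ_{M1} = (x - 5)^3, χ_{M2} = (x - 5)^3, χ_{M3} = (x - 5)^3.

{M1, M3}: invariant factors x - 5, (x - 5)^2.

{M2}: invariant factors x - 5, x - 5, x - 5.

Matrices are similar if and only if their invariant-factor lists agree; the partition into similarity classes is {M1, M3}, {M2}.

2 classes: {M1, M3}, {M2}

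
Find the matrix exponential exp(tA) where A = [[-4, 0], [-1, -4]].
A has Jordan form J = [[-4, 1], [0, -4]] with A = PJP^{-1}, so e^{tA} = P e^{tJ} P^{-1}.

For a Jordan block J_k(λ), e^{tJ_k(λ)} = e^{λt} · (I + tN + t^2 N^2/2! + ... + t^{k-1} N^{k-1}/(k-1)!) where N is the nilpotent superdiagonal part.

Assembling the blocks and conjugating back gives the entries of e^{tA} as shown above.

e^{tA} = [[e^{-4*t}, 0], [-t*e^{-4*t}, e^{-4*t}]]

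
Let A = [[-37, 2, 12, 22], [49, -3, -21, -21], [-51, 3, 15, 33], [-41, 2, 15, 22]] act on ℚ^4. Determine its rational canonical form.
The invariant factors of A (the non-unit diagonal entries of the Smith normal form of xI - A over ℚ[x]) are x + 3, (x - 4)(x + 1)(x + 3), each dividing the next. The characteristic polynomial is their product, (x - 4)(x + 1)(x + 3)^2.

The rational canonical form is the block-diagonal matrix of companion matrices C(f_i):
R = [[-3, 0, 0, 0], [0, 0, 0, 12], [0, 1, 0, 13], [0, 0, 1, 0]].

R = [[-3, 0, 0, 0], [0, 0, 0, 12], [0, 1, 0, 13], [0, 0, 1, 0]]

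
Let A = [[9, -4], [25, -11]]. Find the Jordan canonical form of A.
J = [[-1, 1], [0, -1]]

The characteristic polynomial is det(xI - A) = (x + 1)^2, so the eigenvalues are -1 (algebraic multiplicity 2).

For λ = -1: rank(A + I) = 1, rank((A + I)^2) = 0. The eigenspace has dimension 2 - 1 = 1, so there is 1 Jordan block; the rank sequence gives block sizes [2].

Assembling the blocks gives the Jordan form J above.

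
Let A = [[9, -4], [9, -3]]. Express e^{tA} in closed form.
e^{tA} = [[(6*t + 1)*e^{3*t}, -4*t*e^{3*t}], [9*t*e^{3*t}, (1 - 6*t)*e^{3*t}]]

A has Jordan form J = [[3, 1], [0, 3]] with A = PJP^{-1}, so e^{tA} = P e^{tJ} P^{-1}.

For a Jordan block J_k(λ), e^{tJ_k(λ)} = e^{λt} · (I + tN + t^2 N^2/2! + ... + t^{k-1} N^{k-1}/(k-1)!) where N is the nilpotent superdiagonal part.

Assembling the blocks and conjugating back gives the entries of e^{tA} as shown above.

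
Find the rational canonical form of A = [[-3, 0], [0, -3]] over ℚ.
R = [[-3, 0], [0, -3]]

The invariant factors of A (the non-unit diagonal entries of the Smith normal form of xI - A over ℚ[x]) are x + 3, x + 3, each dividing the next. The characteristic polynomial is their product, (x + 3)^2.

The rational canonical form is the block-diagonal matrix of companion matrices C(f_i):
R = [[-3, 0], [0, -3]].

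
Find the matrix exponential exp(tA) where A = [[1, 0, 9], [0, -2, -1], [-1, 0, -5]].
e^{tA} = [[(3*t + 1)*e^{-2*t}, 0, 9*t*e^{-2*t}], [t^2*e^{-2*t}/2, e^{-2*t}, t*(3*t - 2)*e^{-2*t}/2], [-t*e^{-2*t}, 0, (1 - 3*t)*e^{-2*t}]]

A has Jordan form J = [[-2, 1, 0], [0, -2, 1], [0, 0, -2]] with A = PJP^{-1}, so e^{tA} = P e^{tJ} P^{-1}.

For a Jordan block J_k(λ), e^{tJ_k(λ)} = e^{λt} · (I + tN + t^2 N^2/2! + ... + t^{k-1} N^{k-1}/(k-1)!) where N is the nilpotent superdiagonal part.

Assembling the blocks and conjugating back gives the entries of e^{tA} as shown above.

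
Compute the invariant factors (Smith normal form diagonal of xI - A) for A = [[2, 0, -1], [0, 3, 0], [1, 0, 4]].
The Jordan structure of A has elementary divisors (x - 3)^2, (x - 3). Arranging the block sizes at each eigenvalue in decreasing order and taking row products gives the invariant factors.

Invariant factors (smallest first, each dividing the next): x - 3, (x - 3)^2.

Check: the last factor (x - 3)^2 is the minimal polynomial, and the product (x - 3)^3 is the characteristic polynomial.

x - 3, (x - 3)^2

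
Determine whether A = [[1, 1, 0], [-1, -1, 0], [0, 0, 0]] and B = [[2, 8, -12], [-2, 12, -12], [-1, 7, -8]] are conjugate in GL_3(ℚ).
No.

trace(A) = 0 but trace(B) = 6. The trace is a similarity invariant, so A and B are not similar.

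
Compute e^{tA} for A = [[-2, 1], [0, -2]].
e^{tA} = [[e^{-2*t}, t*e^{-2*t}], [0, e^{-2*t}]]

A has Jordan form J = [[-2, 1], [0, -2]] with A = PJP^{-1}, so e^{tA} = P e^{tJ} P^{-1}.

For a Jordan block J_k(λ), e^{tJ_k(λ)} = e^{λt} · (I + tN + t^2 N^2/2! + ... + t^{k-1} N^{k-1}/(k-1)!) where N is the nilpotent superdiagonal part.

Assembling the blocks and conjugating back gives the entries of e^{tA} as shown above.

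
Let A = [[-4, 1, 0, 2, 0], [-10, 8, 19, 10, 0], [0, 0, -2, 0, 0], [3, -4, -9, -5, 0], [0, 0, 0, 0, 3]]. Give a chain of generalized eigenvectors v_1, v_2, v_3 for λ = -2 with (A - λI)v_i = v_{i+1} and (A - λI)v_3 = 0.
v_1 = [[0, -4, 1, 2, 0]]^T, v_2 = [[0, -1, 0, 1, 0]]^T, v_3 = [[1, 0, 0, 1, 0]]^T

We seek v_1 ∈ ker((A + 2I)^3) \ ker((A + 2I)^2), then set v_{i+1} = (A + 2I) v_i.

One such chain is v_1 = [[0, -4, 1, 2, 0]]^T, v_2 = [[0, -1, 0, 1, 0]]^T, v_3 = [[1, 0, 0, 1, 0]]^T. Check: (A + 2I) v_3 = [[0, 0, 0, 0, 0]]^T = 0.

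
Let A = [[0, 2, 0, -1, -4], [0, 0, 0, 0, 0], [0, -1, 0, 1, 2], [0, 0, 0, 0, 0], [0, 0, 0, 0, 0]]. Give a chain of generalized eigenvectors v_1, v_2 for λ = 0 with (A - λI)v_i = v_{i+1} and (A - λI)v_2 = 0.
v_1 = [[-2, 1, 0, 1, 0]]^T, v_2 = [[1, 0, 0, 0, 0]]^T

We seek v_1 ∈ ker(A^2) \ ker(A), then set v_{i+1} = A v_i.

One such chain is v_1 = [[-2, 1, 0, 1, 0]]^T, v_2 = [[1, 0, 0, 0, 0]]^T. Check: A v_2 = [[0, 0, 0, 0, 0]]^T = 0.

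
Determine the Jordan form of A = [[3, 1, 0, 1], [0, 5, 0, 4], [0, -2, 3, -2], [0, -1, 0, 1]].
J = [[3, 1, 0, 0], [0, 3, 1, 0], [0, 0, 3, 0], [0, 0, 0, 3]]

The characteristic polynomial is det(xI - A) = (x - 3)^4, so the eigenvalues are 3 (algebraic multiplicity 4).

For λ = 3: rank(A - 3I) = 2, rank((A - 3I)^2) = 1, rank((A - 3I)^3) = 0. The eigenspace has dimension 4 - 2 = 2, so there are 2 Jordan blocks; the rank sequence gives block sizes [3, 1].

Assembling the blocks gives the Jordan form J above.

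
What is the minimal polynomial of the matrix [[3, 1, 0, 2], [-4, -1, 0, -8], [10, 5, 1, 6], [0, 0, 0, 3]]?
The characteristic polynomial factors as (x - 3)(x - 1)^3. The minimal polynomial is ∏(x - λ)^{k_λ} where k_λ is the size of the largest Jordan block at λ.

For λ = 1: rank(A - I) = 2, and the largest Jordan block has size 2 (the smallest k with rank((A - I)^k) = rank((A - I)^(k+1))).
For λ = 3: rank(A - 3I) = 3, and the largest Jordan block has size 1 (the smallest k with rank((A - 3I)^k) = rank((A - 3I)^(k+1))).

So m_A(x) = (x - 3)(x - 1)^2.

m_A(x) = (x - 3)(x - 1)^2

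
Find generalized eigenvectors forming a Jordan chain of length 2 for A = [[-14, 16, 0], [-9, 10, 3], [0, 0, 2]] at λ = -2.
We seek v_1 ∈ ker((A + 2I)^2) \ ker(A + 2I), then set v_{i+1} = (A + 2I) v_i.

One such chain is v_1 = [[1, 1, 0]]^T, v_2 = [[4, 3, 0]]^T. Check: (A + 2I) v_2 = [[0, 0, 0]]^T = 0.

v_1 = [[1, 1, 0]]^T, v_2 = [[4, 3, 0]]^T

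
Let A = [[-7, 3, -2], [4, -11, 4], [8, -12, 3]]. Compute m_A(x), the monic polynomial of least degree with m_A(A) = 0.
The characteristic polynomial factors as (x + 5)^3. The minimal polynomial is ∏(x - λ)^{k_λ} where k_λ is the size of the largest Jordan block at λ.

For λ = -5: rank(A + 5I) = 1, and the largest Jordan block has size 2 (the smallest k with rank((A + 5I)^k) = rank((A + 5I)^(k+1))).

So m_A(x) = (x + 5)^2.

m_A(x) = (x + 5)^2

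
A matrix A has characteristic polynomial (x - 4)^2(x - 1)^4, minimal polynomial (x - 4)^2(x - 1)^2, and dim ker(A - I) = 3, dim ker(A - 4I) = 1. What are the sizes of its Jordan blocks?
Jordan blocks: (1, 2), (1, 1), (1, 1), (4, 2)

λ = 1: algebraic multiplicity 4 (exponent in χ_A), largest block size 2 (exponent in m_A), 3 blocks (geometric multiplicity). These force block sizes [2, 1, 1].
λ = 4: algebraic multiplicity 2 (exponent in χ_A), largest block size 2 (exponent in m_A), 1 block (geometric multiplicity). This forces block sizes [2].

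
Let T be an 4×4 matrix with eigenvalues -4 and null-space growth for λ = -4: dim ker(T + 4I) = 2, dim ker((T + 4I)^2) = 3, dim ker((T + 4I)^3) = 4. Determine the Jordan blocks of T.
Jordan blocks: (-4, 3), (-4, 1)

λ = -4: successive nullity increments [2, 1, 1] count blocks of size ≥ k; block sizes are [3, 1].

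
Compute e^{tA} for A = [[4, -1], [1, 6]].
e^{tA} = [[(1 - t)*e^{5*t}, -t*e^{5*t}], [t*e^{5*t}, (t + 1)*e^{5*t}]]

A has Jordan form J = [[5, 1], [0, 5]] with A = PJP^{-1}, so e^{tA} = P e^{tJ} P^{-1}.

For a Jordan block J_k(λ), e^{tJ_k(λ)} = e^{λt} · (I + tN + t^2 N^2/2! + ... + t^{k-1} N^{k-1}/(k-1)!) where N is the nilpotent superdiagonal part.

Assembling the blocks and conjugating back gives the entries of e^{tA} as shown above.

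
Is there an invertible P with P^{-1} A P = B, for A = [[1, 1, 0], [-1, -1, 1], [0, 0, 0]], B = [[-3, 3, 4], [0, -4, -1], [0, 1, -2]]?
No.

trace(A) = 0 but trace(B) = -9. The trace is a similarity invariant, so A and B are not similar.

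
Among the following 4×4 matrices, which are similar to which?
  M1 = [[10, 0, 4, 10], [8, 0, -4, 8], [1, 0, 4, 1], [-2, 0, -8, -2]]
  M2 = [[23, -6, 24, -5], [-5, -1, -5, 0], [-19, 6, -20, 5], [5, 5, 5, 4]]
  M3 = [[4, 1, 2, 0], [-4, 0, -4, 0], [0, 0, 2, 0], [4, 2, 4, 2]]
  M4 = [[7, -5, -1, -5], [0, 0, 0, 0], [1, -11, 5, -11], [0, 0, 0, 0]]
Characteristic polynomials: χ_{M1} = x^2(x - 6)^2, χ_{M2} = (x - 4)^2(x + 1)^2, χ_{M3} = (x - 2)^4, χ_{M4} = x^2(x - 6)^2.

{M1, M4}: invariant factors x, x(x - 6)^2.

{M2}: invariant factors x - 4, (x - 4)(x + 1)^2.

{M3}: invariant factors x - 2, x - 2, (x - 2)^2.

Matrices are similar if and only if their invariant-factor lists agree; the partition into similarity classes is {M1, M4}, {M2}, {M3}.

3 classes: {M1, M4}, {M2}, {M3}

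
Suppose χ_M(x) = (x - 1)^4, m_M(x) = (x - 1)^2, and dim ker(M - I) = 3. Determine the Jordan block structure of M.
λ = 1: algebraic multiplicity 4 (exponent in χ_M), largest block size 2 (exponent in m_M), 3 blocks (geometric multiplicity). These force block sizes [2, 1, 1].

Jordan blocks: (1, 2), (1, 1), (1, 1)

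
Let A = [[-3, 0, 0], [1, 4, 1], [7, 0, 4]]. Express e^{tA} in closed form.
A has Jordan form J = [[-3, 0, 0], [0, 4, 1], [0, 0, 4]] with A = PJP^{-1}, so e^{tA} = P e^{tJ} P^{-1}.

For a Jordan block J_k(λ), e^{tJ_k(λ)} = e^{λt} · (I + tN + t^2 N^2/2! + ... + t^{k-1} N^{k-1}/(k-1)!) where N is the nilpotent superdiagonal part.

Assembling the blocks and conjugating back gives the entries of e^{tA} as shown above.

e^{tA} = [[e^{-3*t}, 0, 0], [t*e^{4*t}, e^{4*t}, t*e^{4*t}], [(e^{7*t} - 1)*e^{-3*t}, 0, e^{4*t}]]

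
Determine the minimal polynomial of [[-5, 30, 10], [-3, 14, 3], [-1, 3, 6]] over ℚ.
The characteristic polynomial factors as (x - 5)^3. The minimal polynomial is ∏(x - λ)^{k_λ} where k_λ is the size of the largest Jordan block at λ.

For λ = 5: rank(A - 5I) = 1, and the largest Jordan block has size 2 (the smallest k with rank((A - 5I)^k) = rank((A - 5I)^(k+1))).

So m_A(x) = (x - 5)^2.

m_A(x) = (x - 5)^2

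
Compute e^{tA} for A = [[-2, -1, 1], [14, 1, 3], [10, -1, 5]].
e^{tA} = [[1 - 2*t, -t, t], [10*t + e^{4*t} - 1, 5*t - e^{4*t} + 2, -5*t + 2*e^{4*t} - 2], [6*t + e^{4*t} - 1, 3*t - e^{4*t} + 1, -3*t + 2*e^{4*t} - 1]]

A has Jordan form J = [[0, 1, 0], [0, 0, 0], [0, 0, 4]] with A = PJP^{-1}, so e^{tA} = P e^{tJ} P^{-1}.

For a Jordan block J_k(λ), e^{tJ_k(λ)} = e^{λt} · (I + tN + t^2 N^2/2! + ... + t^{k-1} N^{k-1}/(k-1)!) where N is the nilpotent superdiagonal part.

Assembling the blocks and conjugating back gives the entries of e^{tA} as shown above.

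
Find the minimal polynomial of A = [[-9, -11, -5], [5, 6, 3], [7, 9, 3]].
m_A(x) = x^3

The characteristic polynomial factors as x^3. The minimal polynomial is ∏(x - λ)^{k_λ} where k_λ is the size of the largest Jordan block at λ.

For λ = 0: rank(A) = 2, and the largest Jordan block has size 3 (the smallest k with rank(A^k) = rank(A^(k+1))).

So m_A(x) = x^3.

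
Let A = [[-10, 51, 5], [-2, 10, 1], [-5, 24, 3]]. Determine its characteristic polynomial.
xI - A = [[x + 10, -51, -5], [2, x - 10, -1], [5, -24, x - 3]].

Expanding det(xI - A) along the first row:
det(xI - A) = + (x + 10)·det([[x - 10, -1], [-24, x - 3]]) - (-51)·det([[2, -1], [5, x - 3]]) + (-5)·det([[2, x - 10], [5, -24]]).

Evaluating gives χ_A(x) = x^3 - 3x^2 + 3x - 1 = (x - 1)^3.

χ_A(x) = (x - 1)^3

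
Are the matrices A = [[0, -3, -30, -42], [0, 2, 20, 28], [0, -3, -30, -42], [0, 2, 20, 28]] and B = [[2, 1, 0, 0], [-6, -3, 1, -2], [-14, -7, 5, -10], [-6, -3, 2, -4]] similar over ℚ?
No.

Both have characteristic polynomial x^4, but the minimal polynomial of A is x^2 while the minimal polynomial of B is x^3. The minimal polynomial is a similarity invariant, so A and B are not similar.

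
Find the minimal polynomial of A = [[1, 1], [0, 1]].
The characteristic polynomial factors as (x - 1)^2. The minimal polynomial is ∏(x - λ)^{k_λ} where k_λ is the size of the largest Jordan block at λ.

For λ = 1: rank(A - I) = 1, and the largest Jordan block has size 2 (the smallest k with rank((A - I)^k) = rank((A - I)^(k+1))).

So m_A(x) = (x - 1)^2.

m_A(x) = (x - 1)^2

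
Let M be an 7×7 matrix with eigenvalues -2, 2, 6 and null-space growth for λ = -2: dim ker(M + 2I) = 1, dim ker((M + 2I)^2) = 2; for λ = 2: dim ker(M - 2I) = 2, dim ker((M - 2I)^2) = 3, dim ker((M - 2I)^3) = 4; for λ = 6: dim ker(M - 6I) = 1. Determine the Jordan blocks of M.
Jordan blocks: (-2, 2), (2, 3), (2, 1), (6, 1)

λ = -2: successive nullity increments [1, 1] count blocks of size ≥ k; block sizes are [2].
λ = 2: successive nullity increments [2, 1, 1] count blocks of size ≥ k; block sizes are [3, 1].
λ = 6: successive nullity increments [1] count blocks of size ≥ k; block sizes are [1].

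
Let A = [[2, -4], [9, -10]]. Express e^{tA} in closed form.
e^{tA} = [[(6*t + 1)*e^{-4*t}, -4*t*e^{-4*t}], [9*t*e^{-4*t}, (1 - 6*t)*e^{-4*t}]]

A has Jordan form J = [[-4, 1], [0, -4]] with A = PJP^{-1}, so e^{tA} = P e^{tJ} P^{-1}.

For a Jordan block J_k(λ), e^{tJ_k(λ)} = e^{λt} · (I + tN + t^2 N^2/2! + ... + t^{k-1} N^{k-1}/(k-1)!) where N is the nilpotent superdiagonal part.

Assembling the blocks and conjugating back gives the entries of e^{tA} as shown above.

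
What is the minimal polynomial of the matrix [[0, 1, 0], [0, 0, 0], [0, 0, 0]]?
m_A(x) = x^2

The characteristic polynomial factors as x^3. The minimal polynomial is ∏(x - λ)^{k_λ} where k_λ is the size of the largest Jordan block at λ.

For λ = 0: rank(A) = 1, and the largest Jordan block has size 2 (the smallest k with rank(A^k) = rank(A^(k+1))).

So m_A(x) = x^2.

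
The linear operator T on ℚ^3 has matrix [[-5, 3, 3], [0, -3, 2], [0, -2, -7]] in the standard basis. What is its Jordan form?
J = [[-5, 1, 0], [0, -5, 0], [0, 0, -5]]

The characteristic polynomial is det(xI - A) = (x + 5)^3, so the eigenvalues are -5 (algebraic multiplicity 3).

For λ = -5: rank(A + 5I) = 1, rank((A + 5I)^2) = 0. The eigenspace has dimension 3 - 1 = 2, so there are 2 Jordan blocks; the rank sequence gives block sizes [2, 1].

Assembling the blocks gives the Jordan form J above.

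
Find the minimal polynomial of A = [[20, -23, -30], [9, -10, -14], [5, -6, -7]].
m_A(x) = (x - 1)^3

The characteristic polynomial factors as (x - 1)^3. The minimal polynomial is ∏(x - λ)^{k_λ} where k_λ is the size of the largest Jordan block at λ.

For λ = 1: rank(A - I) = 2, and the largest Jordan block has size 3 (the smallest k with rank((A - I)^k) = rank((A - I)^(k+1))).

So m_A(x) = (x - 1)^3.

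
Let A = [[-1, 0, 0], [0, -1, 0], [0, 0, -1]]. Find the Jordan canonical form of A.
J = [[-1, 0, 0], [0, -1, 0], [0, 0, -1]]

The characteristic polynomial is det(xI - A) = (x + 1)^3, so the eigenvalues are -1 (algebraic multiplicity 3).

For λ = -1: rank(A + I) = 0. The eigenspace has dimension 3 - 0 = 3, so there are 3 Jordan blocks; the rank sequence gives block sizes [1, 1, 1].

Assembling the blocks gives the Jordan form J above.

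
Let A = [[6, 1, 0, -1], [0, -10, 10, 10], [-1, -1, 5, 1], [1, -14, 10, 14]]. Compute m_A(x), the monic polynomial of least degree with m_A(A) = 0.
The characteristic polynomial factors as x(x - 5)^3. The minimal polynomial is ∏(x - λ)^{k_λ} where k_λ is the size of the largest Jordan block at λ.

For λ = 0: rank(A) = 3, and the largest Jordan block has size 1 (the smallest k with rank(A^k) = rank(A^(k+1))).
For λ = 5: rank(A - 5I) = 2, and the largest Jordan block has size 2 (the smallest k with rank((A - 5I)^k) = rank((A - 5I)^(k+1))).

So m_A(x) = x(x - 5)^2.

m_A(x) = x(x - 5)^2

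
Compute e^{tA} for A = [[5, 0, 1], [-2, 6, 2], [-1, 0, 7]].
A has Jordan form J = [[6, 1, 0], [0, 6, 0], [0, 0, 6]] with A = PJP^{-1}, so e^{tA} = P e^{tJ} P^{-1}.

For a Jordan block J_k(λ), e^{tJ_k(λ)} = e^{λt} · (I + tN + t^2 N^2/2! + ... + t^{k-1} N^{k-1}/(k-1)!) where N is the nilpotent superdiagonal part.

Assembling the blocks and conjugating back gives the entries of e^{tA} as shown above.

e^{tA} = [[(1 - t)*e^{6*t}, 0, t*e^{6*t}], [-2*t*e^{6*t}, e^{6*t}, 2*t*e^{6*t}], [-t*e^{6*t}, 0, (t + 1)*e^{6*t}]]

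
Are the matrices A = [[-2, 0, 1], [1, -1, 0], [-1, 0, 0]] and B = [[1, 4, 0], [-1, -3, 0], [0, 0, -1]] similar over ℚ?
Both have characteristic polynomial (x + 1)^3, but the minimal polynomial of A is (x + 1)^3 while the minimal polynomial of B is (x + 1)^2. The minimal polynomial is a similarity invariant, so A and B are not similar.

No.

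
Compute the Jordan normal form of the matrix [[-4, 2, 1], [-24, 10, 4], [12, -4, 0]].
J = [[2, 1, 0], [0, 2, 0], [0, 0, 2]]

The characteristic polynomial is det(xI - A) = (x - 2)^3, so the eigenvalues are 2 (algebraic multiplicity 3).

For λ = 2: rank(A - 2I) = 1, rank((A - 2I)^2) = 0. The eigenspace has dimension 3 - 1 = 2, so there are 2 Jordan blocks; the rank sequence gives block sizes [2, 1].

Assembling the blocks gives the Jordan form J above.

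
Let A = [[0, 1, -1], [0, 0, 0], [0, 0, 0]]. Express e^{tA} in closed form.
e^{tA} = [[1, t, -t], [0, 1, 0], [0, 0, 1]]

A has Jordan form J = [[0, 1, 0], [0, 0, 0], [0, 0, 0]] with A = PJP^{-1}, so e^{tA} = P e^{tJ} P^{-1}.

For a Jordan block J_k(λ), e^{tJ_k(λ)} = e^{λt} · (I + tN + t^2 N^2/2! + ... + t^{k-1} N^{k-1}/(k-1)!) where N is the nilpotent superdiagonal part.

Assembling the blocks and conjugating back gives the entries of e^{tA} as shown above.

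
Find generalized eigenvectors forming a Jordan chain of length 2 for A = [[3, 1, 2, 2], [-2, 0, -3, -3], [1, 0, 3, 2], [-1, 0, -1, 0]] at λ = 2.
v_1 = [[2, -3, 3, -2]]^T, v_2 = [[1, -1, 1, -1]]^T

We seek v_1 ∈ ker((A - 2I)^2) \ ker(A - 2I), then set v_{i+1} = (A - 2I) v_i.

One such chain is v_1 = [[2, -3, 3, -2]]^T, v_2 = [[1, -1, 1, -1]]^T. Check: (A - 2I) v_2 = [[0, 0, 0, 0]]^T = 0.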